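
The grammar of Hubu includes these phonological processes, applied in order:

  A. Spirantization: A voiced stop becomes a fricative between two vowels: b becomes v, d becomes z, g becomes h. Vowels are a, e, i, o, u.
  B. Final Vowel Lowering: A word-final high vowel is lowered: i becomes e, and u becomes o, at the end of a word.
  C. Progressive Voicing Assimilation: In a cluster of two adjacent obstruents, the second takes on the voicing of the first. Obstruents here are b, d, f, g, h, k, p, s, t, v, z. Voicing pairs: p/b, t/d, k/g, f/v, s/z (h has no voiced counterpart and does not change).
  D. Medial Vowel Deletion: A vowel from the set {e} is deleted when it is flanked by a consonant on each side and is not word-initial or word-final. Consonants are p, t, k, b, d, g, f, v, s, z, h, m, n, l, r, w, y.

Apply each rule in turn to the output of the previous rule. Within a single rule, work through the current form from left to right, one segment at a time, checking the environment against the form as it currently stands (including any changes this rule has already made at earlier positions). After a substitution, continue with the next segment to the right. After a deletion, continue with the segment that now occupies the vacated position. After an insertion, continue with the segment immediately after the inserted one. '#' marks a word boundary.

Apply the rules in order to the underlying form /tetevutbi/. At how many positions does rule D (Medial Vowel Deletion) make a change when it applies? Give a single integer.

A Spirantization: no change — [tetevutbi]
B Final Vowel Lowering: [tetevutbi] → [tetevutbe]
C Progressive Voicing Assimilation: [tetevutbe] → [tetevutpe]
D Medial Vowel Deletion: [tetevutpe] → [ttvutpe]
Rule D changed 2 position(s).

2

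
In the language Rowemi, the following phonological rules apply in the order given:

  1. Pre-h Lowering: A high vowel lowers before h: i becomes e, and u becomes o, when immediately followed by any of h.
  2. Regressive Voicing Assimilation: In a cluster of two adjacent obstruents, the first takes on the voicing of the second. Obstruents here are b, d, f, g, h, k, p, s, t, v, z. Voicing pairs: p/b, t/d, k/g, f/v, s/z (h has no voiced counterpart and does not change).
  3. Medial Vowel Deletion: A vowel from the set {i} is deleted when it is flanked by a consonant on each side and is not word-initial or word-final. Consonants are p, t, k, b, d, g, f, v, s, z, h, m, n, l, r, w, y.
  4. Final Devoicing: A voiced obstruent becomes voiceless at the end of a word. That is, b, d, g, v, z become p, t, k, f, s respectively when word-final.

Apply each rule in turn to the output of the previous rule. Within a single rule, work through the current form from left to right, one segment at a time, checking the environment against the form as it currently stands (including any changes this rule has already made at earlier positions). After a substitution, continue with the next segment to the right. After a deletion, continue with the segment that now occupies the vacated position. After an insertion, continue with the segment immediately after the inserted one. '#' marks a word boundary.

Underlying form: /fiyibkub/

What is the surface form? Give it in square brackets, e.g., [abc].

[fypkup]

1 Pre-h Lowering: no change — [fiyibkub]
2 Regressive Voicing Assimilation: [fiyibkub] → [fiyipkub]
3 Medial Vowel Deletion: [fiyipkub] → [fypkub]
4 Final Devoicing: [fypkub] → [fypkup]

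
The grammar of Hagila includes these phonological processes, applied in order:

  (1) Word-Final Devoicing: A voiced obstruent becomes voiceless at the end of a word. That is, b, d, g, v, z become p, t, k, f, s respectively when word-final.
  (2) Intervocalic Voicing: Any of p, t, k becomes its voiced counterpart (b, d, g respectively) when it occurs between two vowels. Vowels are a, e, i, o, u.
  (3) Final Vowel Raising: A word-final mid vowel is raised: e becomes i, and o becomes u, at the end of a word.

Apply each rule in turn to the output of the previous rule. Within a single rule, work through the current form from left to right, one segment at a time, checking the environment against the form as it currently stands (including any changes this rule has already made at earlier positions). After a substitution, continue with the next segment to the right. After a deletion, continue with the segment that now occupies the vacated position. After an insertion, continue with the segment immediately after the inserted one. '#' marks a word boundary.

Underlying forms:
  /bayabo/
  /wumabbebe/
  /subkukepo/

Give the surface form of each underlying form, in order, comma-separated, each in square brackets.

[bayabu], [wumabbebi], [subkugebu]

/bayabo/:
  (1) Word-Final Devoicing: no change — [bayabo]
  (2) Intervocalic Voicing: no change — [bayabo]
  (3) Final Vowel Raising: [bayabo] → [bayabu]
/wumabbebe/:
  (1) Word-Final Devoicing: no change — [wumabbebe]
  (2) Intervocalic Voicing: no change — [wumabbebe]
  (3) Final Vowel Raising: [wumabbebe] → [wumabbebi]
/subkukepo/:
  (1) Word-Final Devoicing: no change — [subkukepo]
  (2) Intervocalic Voicing: [subkukepo] → [subkugebo]
  (3) Final Vowel Raising: [subkugebo] → [subkugebu]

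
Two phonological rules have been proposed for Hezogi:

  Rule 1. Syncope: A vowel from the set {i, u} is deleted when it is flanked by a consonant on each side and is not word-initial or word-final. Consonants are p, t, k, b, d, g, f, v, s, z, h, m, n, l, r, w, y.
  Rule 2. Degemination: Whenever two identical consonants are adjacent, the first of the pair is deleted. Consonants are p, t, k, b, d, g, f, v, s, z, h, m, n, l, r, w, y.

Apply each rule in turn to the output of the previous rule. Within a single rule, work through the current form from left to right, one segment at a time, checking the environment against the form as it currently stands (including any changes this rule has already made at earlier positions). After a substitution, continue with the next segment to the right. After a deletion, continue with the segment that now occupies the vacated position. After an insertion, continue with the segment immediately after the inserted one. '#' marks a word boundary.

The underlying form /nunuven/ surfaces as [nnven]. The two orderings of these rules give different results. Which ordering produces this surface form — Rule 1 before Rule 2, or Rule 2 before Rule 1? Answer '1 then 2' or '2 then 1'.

2 then 1

Order 1 then 2:
  1 Syncope: [nunuven] → [nnven]
  2 Degemination: [nnven] → [nven]
  result: [nven]
Order 2 then 1:
  2 Degemination: no change — [nunuven]
  1 Syncope: [nunuven] → [nnven]
  result: [nnven]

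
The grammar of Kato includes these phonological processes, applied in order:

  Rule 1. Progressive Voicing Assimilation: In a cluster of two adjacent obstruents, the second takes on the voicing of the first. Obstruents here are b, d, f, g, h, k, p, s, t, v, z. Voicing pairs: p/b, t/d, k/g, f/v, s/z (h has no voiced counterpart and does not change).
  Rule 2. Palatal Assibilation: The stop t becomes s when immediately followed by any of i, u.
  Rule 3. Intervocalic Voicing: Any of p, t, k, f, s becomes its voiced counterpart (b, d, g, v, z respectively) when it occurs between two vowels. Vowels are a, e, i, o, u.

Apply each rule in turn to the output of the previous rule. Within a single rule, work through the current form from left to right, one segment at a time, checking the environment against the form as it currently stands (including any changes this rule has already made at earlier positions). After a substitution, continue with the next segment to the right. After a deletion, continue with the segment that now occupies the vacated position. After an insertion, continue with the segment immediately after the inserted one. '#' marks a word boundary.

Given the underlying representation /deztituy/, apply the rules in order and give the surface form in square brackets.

Rule 1 Progressive Voicing Assimilation: [deztituy] → [dezdituy]
Rule 2 Palatal Assibilation: [dezdituy] → [dezdisuy]
Rule 3 Intervocalic Voicing: [dezdisuy] → [dezdizuy]

[dezdizuy]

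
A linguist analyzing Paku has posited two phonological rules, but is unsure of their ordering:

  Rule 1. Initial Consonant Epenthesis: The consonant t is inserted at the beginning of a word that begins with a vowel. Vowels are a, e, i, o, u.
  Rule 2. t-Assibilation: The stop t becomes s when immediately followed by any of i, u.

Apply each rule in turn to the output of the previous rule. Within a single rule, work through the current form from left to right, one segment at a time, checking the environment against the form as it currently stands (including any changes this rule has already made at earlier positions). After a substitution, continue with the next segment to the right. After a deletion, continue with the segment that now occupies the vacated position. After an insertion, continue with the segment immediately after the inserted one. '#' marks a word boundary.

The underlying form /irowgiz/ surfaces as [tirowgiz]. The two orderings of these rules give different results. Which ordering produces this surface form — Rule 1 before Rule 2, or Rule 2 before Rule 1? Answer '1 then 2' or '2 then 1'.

Order 1 then 2:
  1 Initial Consonant Epenthesis: [irowgiz] → [tirowgiz]
  2 t-Assibilation: [tirowgiz] → [sirowgiz]
  result: [sirowgiz]
Order 2 then 1:
  2 t-Assibilation: no change — [irowgiz]
  1 Initial Consonant Epenthesis: [irowgiz] → [tirowgiz]
  result: [tirowgiz]

2 then 1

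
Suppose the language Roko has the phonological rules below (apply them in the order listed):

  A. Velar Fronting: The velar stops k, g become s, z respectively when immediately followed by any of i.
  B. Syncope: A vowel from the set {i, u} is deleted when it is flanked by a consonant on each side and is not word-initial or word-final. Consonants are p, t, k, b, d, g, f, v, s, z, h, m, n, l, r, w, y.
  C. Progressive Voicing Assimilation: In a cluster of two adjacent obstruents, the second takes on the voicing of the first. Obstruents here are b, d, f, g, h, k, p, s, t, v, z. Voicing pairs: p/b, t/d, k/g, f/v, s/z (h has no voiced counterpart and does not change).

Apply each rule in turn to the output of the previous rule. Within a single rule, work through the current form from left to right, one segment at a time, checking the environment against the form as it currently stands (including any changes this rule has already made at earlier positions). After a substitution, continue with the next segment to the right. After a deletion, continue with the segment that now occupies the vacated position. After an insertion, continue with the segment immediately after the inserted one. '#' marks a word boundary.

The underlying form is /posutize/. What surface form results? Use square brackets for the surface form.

[postse]

A Velar Fronting: no change — [posutize]
B Syncope: [posutize] → [postze]
C Progressive Voicing Assimilation: [postze] → [postse]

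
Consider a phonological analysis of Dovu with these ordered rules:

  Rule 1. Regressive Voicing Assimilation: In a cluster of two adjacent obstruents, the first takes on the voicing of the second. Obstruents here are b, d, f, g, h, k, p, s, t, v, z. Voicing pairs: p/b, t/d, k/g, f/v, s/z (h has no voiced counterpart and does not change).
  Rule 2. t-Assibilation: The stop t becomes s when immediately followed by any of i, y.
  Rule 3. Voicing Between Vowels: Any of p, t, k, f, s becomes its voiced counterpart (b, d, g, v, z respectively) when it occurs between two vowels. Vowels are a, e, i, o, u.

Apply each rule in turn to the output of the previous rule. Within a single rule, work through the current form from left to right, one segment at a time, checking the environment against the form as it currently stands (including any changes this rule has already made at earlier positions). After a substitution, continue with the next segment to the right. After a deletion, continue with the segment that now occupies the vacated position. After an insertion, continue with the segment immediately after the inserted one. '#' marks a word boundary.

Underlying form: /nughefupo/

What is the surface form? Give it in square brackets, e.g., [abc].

[nukhevubo]

Rule 1 Regressive Voicing Assimilation: [nughefupo] → [nukhefupo]
Rule 2 t-Assibilation: no change — [nukhefupo]
Rule 3 Voicing Between Vowels: [nukhefupo] → [nukhevubo]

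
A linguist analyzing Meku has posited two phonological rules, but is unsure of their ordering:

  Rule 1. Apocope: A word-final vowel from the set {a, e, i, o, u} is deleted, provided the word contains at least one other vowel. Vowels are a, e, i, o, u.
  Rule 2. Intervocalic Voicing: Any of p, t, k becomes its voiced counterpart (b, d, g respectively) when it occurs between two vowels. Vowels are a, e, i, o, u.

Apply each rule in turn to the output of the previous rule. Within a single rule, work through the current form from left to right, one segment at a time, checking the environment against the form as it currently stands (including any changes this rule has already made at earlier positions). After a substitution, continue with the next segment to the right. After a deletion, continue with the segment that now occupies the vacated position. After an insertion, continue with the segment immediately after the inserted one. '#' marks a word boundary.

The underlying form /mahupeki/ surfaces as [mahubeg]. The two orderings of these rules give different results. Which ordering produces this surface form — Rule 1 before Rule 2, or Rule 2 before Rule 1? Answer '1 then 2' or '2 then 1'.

Order 1 then 2:
  1 Apocope: [mahupeki] → [mahupek]
  2 Intervocalic Voicing: [mahupek] → [mahubek]
  result: [mahubek]
Order 2 then 1:
  2 Intervocalic Voicing: [mahupeki] → [mahubegi]
  1 Apocope: [mahubegi] → [mahubeg]
  result: [mahubeg]

2 then 1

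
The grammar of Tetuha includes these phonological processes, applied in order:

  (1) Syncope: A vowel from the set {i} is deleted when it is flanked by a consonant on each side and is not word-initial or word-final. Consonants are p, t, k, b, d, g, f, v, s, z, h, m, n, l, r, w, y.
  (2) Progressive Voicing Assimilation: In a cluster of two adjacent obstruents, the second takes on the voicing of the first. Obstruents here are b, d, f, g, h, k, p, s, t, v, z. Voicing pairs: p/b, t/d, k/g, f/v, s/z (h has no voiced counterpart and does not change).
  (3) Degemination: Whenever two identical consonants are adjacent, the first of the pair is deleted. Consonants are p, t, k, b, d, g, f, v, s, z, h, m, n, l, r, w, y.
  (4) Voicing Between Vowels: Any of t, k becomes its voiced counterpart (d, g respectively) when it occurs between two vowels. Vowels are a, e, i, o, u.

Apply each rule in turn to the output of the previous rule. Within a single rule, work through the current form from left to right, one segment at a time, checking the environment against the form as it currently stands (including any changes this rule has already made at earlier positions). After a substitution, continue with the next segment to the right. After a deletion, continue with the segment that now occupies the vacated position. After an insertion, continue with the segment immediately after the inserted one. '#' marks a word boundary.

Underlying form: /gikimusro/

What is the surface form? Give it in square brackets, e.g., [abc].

(1) Syncope: [gikimusro] → [gkmusro]
(2) Progressive Voicing Assimilation: [gkmusro] → [ggmusro]
(3) Degemination: [ggmusro] → [gmusro]
(4) Voicing Between Vowels: no change — [gmusro]

[gmusro]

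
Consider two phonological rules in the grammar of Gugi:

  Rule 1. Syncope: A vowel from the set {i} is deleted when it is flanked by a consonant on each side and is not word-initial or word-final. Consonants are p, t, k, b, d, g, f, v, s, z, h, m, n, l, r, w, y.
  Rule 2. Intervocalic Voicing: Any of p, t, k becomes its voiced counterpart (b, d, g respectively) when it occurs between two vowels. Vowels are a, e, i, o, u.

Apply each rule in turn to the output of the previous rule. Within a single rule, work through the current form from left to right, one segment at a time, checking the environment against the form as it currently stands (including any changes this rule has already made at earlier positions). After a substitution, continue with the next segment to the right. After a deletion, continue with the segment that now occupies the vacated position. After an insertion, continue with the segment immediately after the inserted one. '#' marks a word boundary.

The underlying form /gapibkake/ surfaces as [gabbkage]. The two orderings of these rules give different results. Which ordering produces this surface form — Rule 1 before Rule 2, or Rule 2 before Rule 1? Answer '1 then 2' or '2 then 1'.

2 then 1

Order 1 then 2:
  1 Syncope: [gapibkake] → [gapbkake]
  2 Intervocalic Voicing: [gapbkake] → [gapbkage]
  result: [gapbkage]
Order 2 then 1:
  2 Intervocalic Voicing: [gapibkake] → [gabibkage]
  1 Syncope: [gabibkage] → [gabbkage]
  result: [gabbkage]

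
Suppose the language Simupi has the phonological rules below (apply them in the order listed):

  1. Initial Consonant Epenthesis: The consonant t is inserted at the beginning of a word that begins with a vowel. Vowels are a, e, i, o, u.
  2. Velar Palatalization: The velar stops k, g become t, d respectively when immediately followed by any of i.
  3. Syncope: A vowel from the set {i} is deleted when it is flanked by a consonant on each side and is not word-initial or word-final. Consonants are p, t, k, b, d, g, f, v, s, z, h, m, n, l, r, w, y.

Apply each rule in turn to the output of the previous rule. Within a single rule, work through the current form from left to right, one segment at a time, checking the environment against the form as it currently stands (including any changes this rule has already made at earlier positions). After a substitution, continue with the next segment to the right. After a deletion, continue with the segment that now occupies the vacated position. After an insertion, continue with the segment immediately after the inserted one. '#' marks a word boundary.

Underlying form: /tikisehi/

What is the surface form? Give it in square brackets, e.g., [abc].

[ttsehi]

1 Initial Consonant Epenthesis: no change — [tikisehi]
2 Velar Palatalization: [tikisehi] → [titisehi]
3 Syncope: [titisehi] → [ttsehi]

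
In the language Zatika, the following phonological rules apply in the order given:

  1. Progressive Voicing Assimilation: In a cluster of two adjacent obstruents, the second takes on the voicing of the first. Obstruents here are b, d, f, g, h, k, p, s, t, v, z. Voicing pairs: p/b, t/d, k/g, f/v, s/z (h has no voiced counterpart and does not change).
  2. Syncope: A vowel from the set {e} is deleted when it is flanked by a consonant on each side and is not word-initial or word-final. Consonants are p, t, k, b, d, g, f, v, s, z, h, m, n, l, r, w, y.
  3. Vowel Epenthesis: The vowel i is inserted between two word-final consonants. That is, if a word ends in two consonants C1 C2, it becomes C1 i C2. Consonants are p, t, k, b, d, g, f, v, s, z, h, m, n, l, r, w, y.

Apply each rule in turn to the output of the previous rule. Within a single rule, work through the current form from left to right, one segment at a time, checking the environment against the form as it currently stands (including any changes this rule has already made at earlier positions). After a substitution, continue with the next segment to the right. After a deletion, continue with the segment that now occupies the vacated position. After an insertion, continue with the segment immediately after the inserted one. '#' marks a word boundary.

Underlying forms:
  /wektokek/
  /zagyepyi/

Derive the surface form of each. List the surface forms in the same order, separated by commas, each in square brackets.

/wektokek/:
  1 Progressive Voicing Assimilation: no change — [wektokek]
  2 Syncope: [wektokek] → [wktokk]
  3 Vowel Epenthesis: [wktokk] → [wktokik]
/zagyepyi/:
  1 Progressive Voicing Assimilation: no change — [zagyepyi]
  2 Syncope: [zagyepyi] → [zagypyi]
  3 Vowel Epenthesis: no change — [zagypyi]

[wktokik], [zagypyi]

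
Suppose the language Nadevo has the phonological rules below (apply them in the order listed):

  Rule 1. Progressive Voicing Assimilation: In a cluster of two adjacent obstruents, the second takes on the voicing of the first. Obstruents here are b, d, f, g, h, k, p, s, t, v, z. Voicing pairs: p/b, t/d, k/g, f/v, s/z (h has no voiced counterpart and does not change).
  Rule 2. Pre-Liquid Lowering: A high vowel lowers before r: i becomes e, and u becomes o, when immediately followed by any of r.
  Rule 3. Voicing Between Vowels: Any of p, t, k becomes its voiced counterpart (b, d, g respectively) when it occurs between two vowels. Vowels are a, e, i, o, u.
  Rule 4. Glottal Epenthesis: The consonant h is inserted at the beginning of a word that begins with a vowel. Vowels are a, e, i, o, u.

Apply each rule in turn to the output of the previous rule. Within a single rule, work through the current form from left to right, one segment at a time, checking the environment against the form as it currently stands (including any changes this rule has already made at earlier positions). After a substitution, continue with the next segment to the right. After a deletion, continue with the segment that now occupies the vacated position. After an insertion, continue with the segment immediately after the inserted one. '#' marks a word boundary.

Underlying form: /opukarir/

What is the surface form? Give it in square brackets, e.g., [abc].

Rule 1 Progressive Voicing Assimilation: no change — [opukarir]
Rule 2 Pre-Liquid Lowering: [opukarir] → [opukarer]
Rule 3 Voicing Between Vowels: [opukarer] → [obugarer]
Rule 4 Glottal Epenthesis: [obugarer] → [hobugarer]

[hobugarer]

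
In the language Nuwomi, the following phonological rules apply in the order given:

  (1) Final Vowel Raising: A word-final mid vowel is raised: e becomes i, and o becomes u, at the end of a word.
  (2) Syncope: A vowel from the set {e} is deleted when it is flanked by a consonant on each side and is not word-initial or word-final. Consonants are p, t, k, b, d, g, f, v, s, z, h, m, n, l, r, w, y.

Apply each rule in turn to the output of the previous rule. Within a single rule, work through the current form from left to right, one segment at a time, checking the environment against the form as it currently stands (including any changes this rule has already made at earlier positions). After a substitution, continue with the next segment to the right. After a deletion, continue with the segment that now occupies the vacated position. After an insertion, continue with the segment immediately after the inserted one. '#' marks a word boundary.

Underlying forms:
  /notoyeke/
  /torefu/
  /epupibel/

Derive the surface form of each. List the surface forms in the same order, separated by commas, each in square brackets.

[notoyki], [torfu], [epupibl]

/notoyeke/:
  (1) Final Vowel Raising: [notoyeke] → [notoyeki]
  (2) Syncope: [notoyeki] → [notoyki]
/torefu/:
  (1) Final Vowel Raising: no change — [torefu]
  (2) Syncope: [torefu] → [torfu]
/epupibel/:
  (1) Final Vowel Raising: no change — [epupibel]
  (2) Syncope: [epupibel] → [epupibl]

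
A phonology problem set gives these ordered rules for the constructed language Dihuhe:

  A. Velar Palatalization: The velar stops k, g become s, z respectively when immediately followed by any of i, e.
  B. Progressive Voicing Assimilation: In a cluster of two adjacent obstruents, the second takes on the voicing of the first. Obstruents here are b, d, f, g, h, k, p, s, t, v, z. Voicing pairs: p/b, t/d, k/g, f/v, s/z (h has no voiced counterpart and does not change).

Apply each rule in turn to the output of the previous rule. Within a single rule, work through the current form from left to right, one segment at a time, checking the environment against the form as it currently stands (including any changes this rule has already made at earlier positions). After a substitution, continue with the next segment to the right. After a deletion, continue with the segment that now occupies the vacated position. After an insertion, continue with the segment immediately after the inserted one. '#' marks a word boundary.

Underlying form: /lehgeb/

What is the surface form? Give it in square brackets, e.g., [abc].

A Velar Palatalization: [lehgeb] → [lehzeb]
B Progressive Voicing Assimilation: [lehzeb] → [lehseb]

[lehseb]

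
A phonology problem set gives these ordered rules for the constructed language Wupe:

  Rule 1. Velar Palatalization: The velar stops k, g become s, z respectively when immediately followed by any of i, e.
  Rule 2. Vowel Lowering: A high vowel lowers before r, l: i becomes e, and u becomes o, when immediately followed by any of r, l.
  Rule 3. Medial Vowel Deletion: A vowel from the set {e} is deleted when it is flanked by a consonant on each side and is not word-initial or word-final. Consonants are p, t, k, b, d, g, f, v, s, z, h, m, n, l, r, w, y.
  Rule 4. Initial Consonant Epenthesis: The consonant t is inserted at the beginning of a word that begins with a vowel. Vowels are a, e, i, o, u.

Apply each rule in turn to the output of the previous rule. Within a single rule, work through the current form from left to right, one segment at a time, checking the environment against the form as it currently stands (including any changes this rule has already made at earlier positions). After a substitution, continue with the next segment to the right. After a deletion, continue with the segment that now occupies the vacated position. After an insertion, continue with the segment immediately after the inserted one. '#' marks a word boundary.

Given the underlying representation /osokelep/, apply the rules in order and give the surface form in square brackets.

Rule 1 Velar Palatalization: [osokelep] → [ososelep]
Rule 2 Vowel Lowering: no change — [ososelep]
Rule 3 Medial Vowel Deletion: [ososelep] → [ososlp]
Rule 4 Initial Consonant Epenthesis: [ososlp] → [tososlp]

[tososlp]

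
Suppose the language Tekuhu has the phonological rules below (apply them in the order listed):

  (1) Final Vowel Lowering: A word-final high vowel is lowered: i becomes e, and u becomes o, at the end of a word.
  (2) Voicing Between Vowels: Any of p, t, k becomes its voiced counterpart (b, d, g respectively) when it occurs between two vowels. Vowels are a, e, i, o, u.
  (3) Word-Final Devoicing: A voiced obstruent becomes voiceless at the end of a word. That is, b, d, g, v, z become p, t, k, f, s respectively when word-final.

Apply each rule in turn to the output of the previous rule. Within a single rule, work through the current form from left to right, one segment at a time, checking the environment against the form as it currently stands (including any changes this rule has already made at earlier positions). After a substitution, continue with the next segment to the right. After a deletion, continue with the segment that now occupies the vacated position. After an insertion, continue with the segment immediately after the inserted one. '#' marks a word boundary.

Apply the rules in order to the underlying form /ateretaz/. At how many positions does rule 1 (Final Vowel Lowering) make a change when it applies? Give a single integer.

(1) Final Vowel Lowering: no change — [ateretaz]
(2) Voicing Between Vowels: [ateretaz] → [aderedaz]
(3) Word-Final Devoicing: [aderedaz] → [aderedas]
Rule 1 changed 0 position(s).

0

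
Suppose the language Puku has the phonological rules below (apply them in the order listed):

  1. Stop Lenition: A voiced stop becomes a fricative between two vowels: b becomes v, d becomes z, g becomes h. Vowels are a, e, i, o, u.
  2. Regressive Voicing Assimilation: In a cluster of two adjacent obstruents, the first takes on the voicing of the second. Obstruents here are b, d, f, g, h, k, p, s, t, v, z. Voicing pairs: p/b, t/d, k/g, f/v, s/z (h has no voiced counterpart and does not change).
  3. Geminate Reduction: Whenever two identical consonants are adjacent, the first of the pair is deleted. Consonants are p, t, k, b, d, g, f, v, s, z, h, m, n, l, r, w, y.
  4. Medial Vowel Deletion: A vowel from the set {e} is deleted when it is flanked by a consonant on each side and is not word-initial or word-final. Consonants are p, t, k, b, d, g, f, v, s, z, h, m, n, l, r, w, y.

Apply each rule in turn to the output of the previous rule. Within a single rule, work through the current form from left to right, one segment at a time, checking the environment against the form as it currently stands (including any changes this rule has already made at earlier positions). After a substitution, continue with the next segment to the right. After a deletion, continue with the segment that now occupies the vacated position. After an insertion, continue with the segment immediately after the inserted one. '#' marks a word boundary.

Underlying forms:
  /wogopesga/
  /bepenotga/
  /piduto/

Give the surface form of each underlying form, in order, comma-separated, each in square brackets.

[wohopzga], [bpnodga], [pizuto]

/wogopesga/:
  1 Stop Lenition: [wogopesga] → [wohopesga]
  2 Regressive Voicing Assimilation: [wohopesga] → [wohopezga]
  3 Geminate Reduction: no change — [wohopezga]
  4 Medial Vowel Deletion: [wohopezga] → [wohopzga]
/bepenotga/:
  1 Stop Lenition: no change — [bepenotga]
  2 Regressive Voicing Assimilation: [bepenotga] → [bepenodga]
  3 Geminate Reduction: no change — [bepenodga]
  4 Medial Vowel Deletion: [bepenodga] → [bpnodga]
/piduto/:
  1 Stop Lenition: [piduto] → [pizuto]
  2 Regressive Voicing Assimilation: no change — [pizuto]
  3 Geminate Reduction: no change — [pizuto]
  4 Medial Vowel Deletion: no change — [pizuto]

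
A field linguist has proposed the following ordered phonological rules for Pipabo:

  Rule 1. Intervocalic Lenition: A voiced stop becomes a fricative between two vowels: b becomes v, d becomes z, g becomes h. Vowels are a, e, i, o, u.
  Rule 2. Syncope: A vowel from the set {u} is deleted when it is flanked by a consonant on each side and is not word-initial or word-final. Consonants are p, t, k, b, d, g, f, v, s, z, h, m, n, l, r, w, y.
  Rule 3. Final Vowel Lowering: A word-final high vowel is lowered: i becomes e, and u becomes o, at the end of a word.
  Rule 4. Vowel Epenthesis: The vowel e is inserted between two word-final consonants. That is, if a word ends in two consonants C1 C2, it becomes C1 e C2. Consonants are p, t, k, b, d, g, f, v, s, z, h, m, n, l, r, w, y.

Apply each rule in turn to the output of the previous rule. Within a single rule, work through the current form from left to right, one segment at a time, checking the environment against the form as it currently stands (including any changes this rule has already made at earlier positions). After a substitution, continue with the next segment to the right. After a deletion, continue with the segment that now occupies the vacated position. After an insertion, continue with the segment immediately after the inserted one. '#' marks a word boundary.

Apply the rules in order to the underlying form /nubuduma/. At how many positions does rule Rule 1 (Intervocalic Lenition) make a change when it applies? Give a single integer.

Rule 1 Intervocalic Lenition: [nubuduma] → [nuvuzuma]
Rule 2 Syncope: [nuvuzuma] → [nvzma]
Rule 3 Final Vowel Lowering: no change — [nvzma]
Rule 4 Vowel Epenthesis: no change — [nvzma]
Rule Rule 1 changed 2 position(s).

2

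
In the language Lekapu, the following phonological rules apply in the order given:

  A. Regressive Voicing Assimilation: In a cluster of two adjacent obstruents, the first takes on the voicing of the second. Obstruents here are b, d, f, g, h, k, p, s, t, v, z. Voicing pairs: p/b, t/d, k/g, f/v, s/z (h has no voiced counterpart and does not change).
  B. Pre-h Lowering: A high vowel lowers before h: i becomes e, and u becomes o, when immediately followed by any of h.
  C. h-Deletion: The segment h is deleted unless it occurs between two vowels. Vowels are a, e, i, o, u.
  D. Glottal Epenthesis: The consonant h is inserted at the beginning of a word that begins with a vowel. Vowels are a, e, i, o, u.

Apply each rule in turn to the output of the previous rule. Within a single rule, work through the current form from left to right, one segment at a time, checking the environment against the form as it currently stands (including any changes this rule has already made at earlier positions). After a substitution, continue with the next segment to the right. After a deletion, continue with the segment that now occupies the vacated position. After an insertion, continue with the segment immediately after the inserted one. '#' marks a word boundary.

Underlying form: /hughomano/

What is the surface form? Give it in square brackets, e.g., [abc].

A Regressive Voicing Assimilation: [hughomano] → [hukhomano]
B Pre-h Lowering: no change — [hukhomano]
C h-Deletion: [hukhomano] → [ukomano]
D Glottal Epenthesis: [ukomano] → [hukomano]

[hukomano]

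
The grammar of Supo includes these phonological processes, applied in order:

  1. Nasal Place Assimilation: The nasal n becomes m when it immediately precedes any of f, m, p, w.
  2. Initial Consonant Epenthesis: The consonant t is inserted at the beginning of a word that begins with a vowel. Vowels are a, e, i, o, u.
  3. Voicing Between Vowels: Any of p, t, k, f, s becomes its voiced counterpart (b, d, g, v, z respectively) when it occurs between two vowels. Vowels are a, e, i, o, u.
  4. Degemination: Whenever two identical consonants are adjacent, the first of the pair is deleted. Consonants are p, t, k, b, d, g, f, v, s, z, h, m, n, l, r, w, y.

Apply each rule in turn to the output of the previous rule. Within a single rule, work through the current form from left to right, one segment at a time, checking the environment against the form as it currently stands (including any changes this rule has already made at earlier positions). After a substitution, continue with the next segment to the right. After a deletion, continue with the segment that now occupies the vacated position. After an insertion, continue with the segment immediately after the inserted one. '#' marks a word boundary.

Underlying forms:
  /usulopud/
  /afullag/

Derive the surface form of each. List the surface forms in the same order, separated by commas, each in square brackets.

/usulopud/:
  1 Nasal Place Assimilation: no change — [usulopud]
  2 Initial Consonant Epenthesis: [usulopud] → [tusulopud]
  3 Voicing Between Vowels: [tusulopud] → [tuzulobud]
  4 Degemination: no change — [tuzulobud]
/afullag/:
  1 Nasal Place Assimilation: no change — [afullag]
  2 Initial Consonant Epenthesis: [afullag] → [tafullag]
  3 Voicing Between Vowels: [tafullag] → [tavullag]
  4 Degemination: [tavullag] → [tavulag]

[tuzulobud], [tavulag]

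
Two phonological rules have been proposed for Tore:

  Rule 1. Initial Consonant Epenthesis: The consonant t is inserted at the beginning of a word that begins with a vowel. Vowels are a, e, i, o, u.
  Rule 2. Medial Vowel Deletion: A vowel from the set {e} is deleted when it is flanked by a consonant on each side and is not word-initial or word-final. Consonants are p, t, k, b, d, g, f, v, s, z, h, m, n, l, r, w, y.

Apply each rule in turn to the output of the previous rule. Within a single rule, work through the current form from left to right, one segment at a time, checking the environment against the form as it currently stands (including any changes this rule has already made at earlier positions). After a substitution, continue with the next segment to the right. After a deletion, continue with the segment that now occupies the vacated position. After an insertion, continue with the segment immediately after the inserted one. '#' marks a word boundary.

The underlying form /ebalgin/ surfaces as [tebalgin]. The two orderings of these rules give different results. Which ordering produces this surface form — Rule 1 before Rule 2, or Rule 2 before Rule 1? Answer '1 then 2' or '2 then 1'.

Order 1 then 2:
  1 Initial Consonant Epenthesis: [ebalgin] → [tebalgin]
  2 Medial Vowel Deletion: [tebalgin] → [tbalgin]
  result: [tbalgin]
Order 2 then 1:
  2 Medial Vowel Deletion: no change — [ebalgin]
  1 Initial Consonant Epenthesis: [ebalgin] → [tebalgin]
  result: [tebalgin]

2 then 1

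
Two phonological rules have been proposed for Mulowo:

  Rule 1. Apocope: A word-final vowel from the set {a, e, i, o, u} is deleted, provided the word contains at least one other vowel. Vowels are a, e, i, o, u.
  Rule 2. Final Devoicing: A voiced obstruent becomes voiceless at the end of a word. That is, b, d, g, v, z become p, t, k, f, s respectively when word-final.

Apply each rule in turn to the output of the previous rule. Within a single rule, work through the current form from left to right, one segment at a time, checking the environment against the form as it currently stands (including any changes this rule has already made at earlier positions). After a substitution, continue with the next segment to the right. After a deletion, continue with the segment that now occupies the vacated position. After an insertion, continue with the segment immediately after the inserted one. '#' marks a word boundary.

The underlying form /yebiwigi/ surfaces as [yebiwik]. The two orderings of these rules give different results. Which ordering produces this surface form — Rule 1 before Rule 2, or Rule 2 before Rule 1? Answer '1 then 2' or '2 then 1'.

1 then 2

Order 1 then 2:
  1 Apocope: [yebiwigi] → [yebiwig]
  2 Final Devoicing: [yebiwig] → [yebiwik]
  result: [yebiwik]
Order 2 then 1:
  2 Final Devoicing: no change — [yebiwigi]
  1 Apocope: [yebiwigi] → [yebiwig]
  result: [yebiwig]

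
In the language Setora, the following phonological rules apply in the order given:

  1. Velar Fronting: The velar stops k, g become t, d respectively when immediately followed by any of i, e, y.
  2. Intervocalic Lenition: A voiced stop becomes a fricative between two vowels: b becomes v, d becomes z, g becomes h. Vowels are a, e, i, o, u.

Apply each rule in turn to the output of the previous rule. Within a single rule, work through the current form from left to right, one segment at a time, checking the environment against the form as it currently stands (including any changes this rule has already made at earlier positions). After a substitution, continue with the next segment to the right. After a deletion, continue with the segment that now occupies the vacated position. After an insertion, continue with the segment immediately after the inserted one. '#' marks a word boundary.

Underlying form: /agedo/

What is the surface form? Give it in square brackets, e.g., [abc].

[azezo]

1 Velar Fronting: [agedo] → [adedo]
2 Intervocalic Lenition: [adedo] → [azezo]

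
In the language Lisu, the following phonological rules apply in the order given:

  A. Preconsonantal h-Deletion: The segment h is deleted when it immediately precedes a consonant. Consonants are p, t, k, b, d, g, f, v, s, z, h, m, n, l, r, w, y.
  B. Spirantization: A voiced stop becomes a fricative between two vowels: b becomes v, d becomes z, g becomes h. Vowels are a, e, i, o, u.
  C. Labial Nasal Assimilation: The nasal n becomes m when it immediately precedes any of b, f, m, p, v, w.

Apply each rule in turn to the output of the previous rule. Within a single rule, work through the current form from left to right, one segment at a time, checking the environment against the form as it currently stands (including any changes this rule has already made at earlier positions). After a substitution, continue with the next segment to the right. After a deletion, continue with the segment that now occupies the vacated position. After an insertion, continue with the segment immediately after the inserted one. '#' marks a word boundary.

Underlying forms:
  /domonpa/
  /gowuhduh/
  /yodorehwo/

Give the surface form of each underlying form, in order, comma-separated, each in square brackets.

[domompa], [gowuzuh], [yozorewo]

/domonpa/:
  A Preconsonantal h-Deletion: no change — [domonpa]
  B Spirantization: no change — [domonpa]
  C Labial Nasal Assimilation: [domonpa] → [domompa]
/gowuhduh/:
  A Preconsonantal h-Deletion: [gowuhduh] → [gowuduh]
  B Spirantization: [gowuduh] → [gowuzuh]
  C Labial Nasal Assimilation: no change — [gowuzuh]
/yodorehwo/:
  A Preconsonantal h-Deletion: [yodorehwo] → [yodorewo]
  B Spirantization: [yodorewo] → [yozorewo]
  C Labial Nasal Assimilation: no change — [yozorewo]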